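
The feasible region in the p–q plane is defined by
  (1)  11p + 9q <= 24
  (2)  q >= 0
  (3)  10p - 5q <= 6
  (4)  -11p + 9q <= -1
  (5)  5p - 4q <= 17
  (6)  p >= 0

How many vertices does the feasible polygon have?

4

Of the 15 pairwise boundary intersections, those satisfying every inequality are:
  (6/5, 6/5)
  (25/22, 23/18)
  (3/5, 0)
  (1/11, 0)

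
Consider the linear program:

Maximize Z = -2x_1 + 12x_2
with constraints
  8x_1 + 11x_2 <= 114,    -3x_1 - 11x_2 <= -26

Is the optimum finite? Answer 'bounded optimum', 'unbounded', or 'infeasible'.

From the feasible point (88/5, -134/55), moving in the direction (-11, 8) keeps every constraint satisfied while Z increases without bound.

unbounded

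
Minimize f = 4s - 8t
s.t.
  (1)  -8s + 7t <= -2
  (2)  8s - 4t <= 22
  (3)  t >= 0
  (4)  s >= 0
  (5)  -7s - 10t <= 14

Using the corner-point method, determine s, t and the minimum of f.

Vertices and f = 4s - 8t:
  (73/12, 20/3) → f = -29
  (1/4, 0) → f = 1
  (11/4, 0) → f = 11

At the optimal vertex, -8s + 7t = -2 and 8s - 4t = 22.
Solving simultaneously gives s = 73/12, t = 20/3.

s = 73/12, t = 20/3, minimum f = -29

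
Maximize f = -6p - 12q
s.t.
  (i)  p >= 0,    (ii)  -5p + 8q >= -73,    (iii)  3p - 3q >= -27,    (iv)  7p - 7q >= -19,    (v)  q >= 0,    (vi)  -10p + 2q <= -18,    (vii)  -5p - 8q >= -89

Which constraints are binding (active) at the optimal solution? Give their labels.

Vertices and f = -6p - 12q:
  (73/5, 0) → f = -438/5
  (81/5, 1) → f = -546/5
  (41/14, 79/14) → f = -597/7
  (471/91, 718/91) → f = -11442/91
  (9/5, 0) → f = -54/5

The maximum is at (9/5, 0). Substituting into each constraint, equality holds for (v) and (vi); the remaining constraints have slack.

(v) and (vi)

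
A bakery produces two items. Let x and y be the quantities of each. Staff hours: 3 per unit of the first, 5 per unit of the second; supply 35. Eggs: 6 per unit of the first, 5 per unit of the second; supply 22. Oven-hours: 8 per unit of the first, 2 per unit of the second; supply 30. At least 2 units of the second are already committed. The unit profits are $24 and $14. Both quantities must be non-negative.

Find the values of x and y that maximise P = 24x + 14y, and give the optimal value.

Vertices and P = 24x + 14y:
  (0, 22/5) → P = 308/5
  (0, 2) → P = 28
  (2, 2) → P = 76

At the optimal vertex, 6x + 5y = 22 and y = 2.
Solving simultaneously gives x = 2, y = 2.

x = 2, y = 2, maximum P = 76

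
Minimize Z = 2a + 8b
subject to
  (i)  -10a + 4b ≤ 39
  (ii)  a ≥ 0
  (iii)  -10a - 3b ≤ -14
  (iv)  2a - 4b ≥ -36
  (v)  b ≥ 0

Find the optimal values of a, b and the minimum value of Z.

a = 7/5, b = 0, minimum Z = 14/5

Corner points and Z = 2a + 8b:
  (0, 14/3) → Z = 112/3
  (0, 9) → Z = 72
  (7/5, 0) → Z = 14/5
The feasible region is unbounded (it extends along (2, 1), (1, 0)), but Z strictly increases along every unbounded feasible direction, so there is no improving ray and the minimum is attained at a vertex.

At the optimal vertex, -10a - 3b = -14 and b = 0.
Solving simultaneously gives a = 7/5, b = 0.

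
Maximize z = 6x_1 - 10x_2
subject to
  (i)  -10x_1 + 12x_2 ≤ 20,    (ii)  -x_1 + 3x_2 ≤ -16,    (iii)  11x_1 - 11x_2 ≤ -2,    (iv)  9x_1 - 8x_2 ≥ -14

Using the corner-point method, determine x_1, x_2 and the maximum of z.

x_1 = -138/11, x_2 = -136/11, maximum z = 532/11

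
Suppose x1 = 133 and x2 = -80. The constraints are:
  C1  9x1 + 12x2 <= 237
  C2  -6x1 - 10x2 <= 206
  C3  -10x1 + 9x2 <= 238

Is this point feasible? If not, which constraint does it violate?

C1: 237 ≤ 237 ✓
C2: 2 ≤ 206 ✓
C3: -2050 ≤ 238 ✓

feasible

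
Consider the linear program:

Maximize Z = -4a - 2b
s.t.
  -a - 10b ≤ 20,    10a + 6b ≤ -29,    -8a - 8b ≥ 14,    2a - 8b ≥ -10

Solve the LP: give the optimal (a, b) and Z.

Feasible corners and Z = -4a - 2b:
  (-85/47, -171/94) → Z = 511/47
  (-65/7, -15/14) → Z = 275/7
  (-73/23, 21/46) → Z = 271/23

At the optimal vertex, -a - 10b = 20 and 2a - 8b = -10.
Solving simultaneously gives a = -65/7, b = -15/14.

a = -65/7, b = -15/14, maximum Z = 275/7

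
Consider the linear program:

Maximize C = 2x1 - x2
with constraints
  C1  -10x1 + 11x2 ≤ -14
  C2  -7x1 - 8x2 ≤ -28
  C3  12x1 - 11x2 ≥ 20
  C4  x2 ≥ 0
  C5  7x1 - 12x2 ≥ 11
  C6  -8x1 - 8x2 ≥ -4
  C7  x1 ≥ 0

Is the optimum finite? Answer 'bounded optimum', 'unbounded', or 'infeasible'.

infeasible

The boundaries -7x1 - 8x2 = -28 and x2 = 0 meet at (4, 0), but that point violates -8x1 - 8x2 ≥ -4. Every candidate vertex is excluded by some other constraint, so the feasible region is empty.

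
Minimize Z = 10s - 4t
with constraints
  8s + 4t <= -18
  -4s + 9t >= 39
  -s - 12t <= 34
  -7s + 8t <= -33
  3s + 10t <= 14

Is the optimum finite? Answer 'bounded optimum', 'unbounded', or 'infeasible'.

infeasible

The boundaries -4s + 9t = 39 and -s - 12t = 34 meet at (-258/19, -97/57), but that point violates -7s + 8t ≤ -33. Every candidate vertex is excluded by some other constraint, so the feasible region is empty.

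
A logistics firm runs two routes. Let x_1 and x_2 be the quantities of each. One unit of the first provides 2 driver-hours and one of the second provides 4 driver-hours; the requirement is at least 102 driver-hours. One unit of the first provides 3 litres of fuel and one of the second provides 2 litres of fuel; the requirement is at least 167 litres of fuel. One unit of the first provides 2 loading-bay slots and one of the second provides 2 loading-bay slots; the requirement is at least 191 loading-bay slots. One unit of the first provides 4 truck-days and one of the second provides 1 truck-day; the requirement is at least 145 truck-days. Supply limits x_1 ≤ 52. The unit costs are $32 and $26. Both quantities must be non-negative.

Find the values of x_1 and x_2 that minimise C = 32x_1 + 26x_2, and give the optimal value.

x_1 = 33/2, x_2 = 79, minimum C = 2582

Feasible corners and C = 32x_1 + 26x_2:
  (0, 145) → C = 3770
  (33/2, 79) → C = 2582
  (52, 87/2) → C = 2795
The feasible region is unbounded (it extends along (0, 1)), but C strictly increases along every unbounded feasible direction, so there is no improving ray and the minimum is attained at a vertex.

The binding constraints are 2x_1 + 2x_2 = 191 and 4x_1 + x_2 = 145.
Solving simultaneously gives x_1 = 33/2, x_2 = 79.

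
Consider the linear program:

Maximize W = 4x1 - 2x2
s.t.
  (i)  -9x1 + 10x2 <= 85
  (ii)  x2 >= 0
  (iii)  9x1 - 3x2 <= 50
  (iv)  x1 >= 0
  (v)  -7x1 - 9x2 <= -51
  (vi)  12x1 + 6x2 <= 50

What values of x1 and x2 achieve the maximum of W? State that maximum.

x1 = 24/11, x2 = 131/33, maximum W = 26/33

Corner points and W = 4x1 - 2x2:
  (0, 17/3) → W = -34/3
  (0, 25/3) → W = -50/3
  (24/11, 131/33) → W = 26/33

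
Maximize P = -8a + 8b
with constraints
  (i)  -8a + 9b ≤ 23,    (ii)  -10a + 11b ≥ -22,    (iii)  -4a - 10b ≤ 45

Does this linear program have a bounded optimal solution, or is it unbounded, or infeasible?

bounded optimum

Vertices and P = -8a + 8b:
  (451/2, 203) → P = -180
  (-635/116, -67/29) → P = 734/29
  (-275/144, -269/72) → P = -263/18
The feasible region has finitely many vertices and no improving ray; the maximum is 734/29 at (-635/116, -67/29).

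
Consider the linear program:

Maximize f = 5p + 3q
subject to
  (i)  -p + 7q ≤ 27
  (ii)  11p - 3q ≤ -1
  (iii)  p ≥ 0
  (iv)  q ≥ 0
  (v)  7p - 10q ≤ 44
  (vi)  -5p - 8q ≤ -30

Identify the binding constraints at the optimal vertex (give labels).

(i) and (ii)

Feasible corners and f = 5p + 3q:
  (1, 4) → f = 17
  (0, 27/7) → f = 81/7
  (82/103, 335/103) → f = 1415/103
  (0, 15/4) → f = 45/4

The maximum is at (1, 4). Substituting into each constraint, equality holds for (i) and (ii); the remaining constraints have slack.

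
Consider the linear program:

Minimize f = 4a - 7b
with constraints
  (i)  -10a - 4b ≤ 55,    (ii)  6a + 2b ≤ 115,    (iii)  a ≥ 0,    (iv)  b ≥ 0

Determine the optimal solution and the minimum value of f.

Extreme points and f = 4a - 7b:
  (0, 115/2) → f = -805/2
  (115/6, 0) → f = 230/3
  (0, 0) → f = 0

At the optimal vertex, 6a + 2b = 115 and a = 0.
Solving simultaneously gives a = 0, b = 115/2.

a = 0, b = 115/2, minimum f = -805/2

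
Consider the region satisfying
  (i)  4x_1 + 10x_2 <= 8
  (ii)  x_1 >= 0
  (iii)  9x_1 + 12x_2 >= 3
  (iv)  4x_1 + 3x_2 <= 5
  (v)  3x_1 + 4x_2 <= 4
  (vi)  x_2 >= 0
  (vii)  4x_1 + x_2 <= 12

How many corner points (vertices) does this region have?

The feasible vertices (each the meet of two boundaries and inside every other half-plane) are:
  (0, 4/5)
  (4/7, 4/7)
  (0, 1/4)
  (1/3, 0)
  (8/7, 1/7)
  (5/4, 0)

6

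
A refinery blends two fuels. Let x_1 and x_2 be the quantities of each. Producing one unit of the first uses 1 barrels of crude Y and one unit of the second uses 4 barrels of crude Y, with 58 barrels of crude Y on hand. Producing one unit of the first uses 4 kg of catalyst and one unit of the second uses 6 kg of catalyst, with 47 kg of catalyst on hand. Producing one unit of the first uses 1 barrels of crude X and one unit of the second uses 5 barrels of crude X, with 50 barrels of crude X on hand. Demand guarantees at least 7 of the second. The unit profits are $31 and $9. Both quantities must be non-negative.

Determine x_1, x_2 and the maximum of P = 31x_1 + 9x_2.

x_1 = 5/4, x_2 = 7, maximum P = 407/4

Extreme points and P = 31x_1 + 9x_2:
  (0, 47/6) → P = 141/2
  (0, 7) → P = 63
  (5/4, 7) → P = 407/4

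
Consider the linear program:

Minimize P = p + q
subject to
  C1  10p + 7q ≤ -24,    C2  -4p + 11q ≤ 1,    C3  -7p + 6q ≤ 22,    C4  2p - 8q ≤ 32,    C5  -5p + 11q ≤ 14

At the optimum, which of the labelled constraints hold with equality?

C3 and C4

Extreme points and P = p + q:
  (-271/138, -43/69) → P = -119/46
  (16/47, -184/47) → P = -168/47
  (-236/53, -81/53) → P = -317/53
  (-92/11, -67/11) → P = -159/11

The minimum is at (-92/11, -67/11). Substituting into each constraint, equality holds for C3 and C4; the remaining constraints have slack.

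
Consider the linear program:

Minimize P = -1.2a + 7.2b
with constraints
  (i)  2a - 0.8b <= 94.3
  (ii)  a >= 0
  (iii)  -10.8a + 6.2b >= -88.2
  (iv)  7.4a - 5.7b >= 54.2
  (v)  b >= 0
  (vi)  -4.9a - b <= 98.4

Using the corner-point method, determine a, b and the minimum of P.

a = 49/6, b = 0, minimum P = -49/5

Feasible corners and P = -1.2a + 7.2b:
  (8335/784, 1683/392) → P = 35583/1960
  (49/6, 0) → P = -49/5
  (271/37, 0) → P = -1626/185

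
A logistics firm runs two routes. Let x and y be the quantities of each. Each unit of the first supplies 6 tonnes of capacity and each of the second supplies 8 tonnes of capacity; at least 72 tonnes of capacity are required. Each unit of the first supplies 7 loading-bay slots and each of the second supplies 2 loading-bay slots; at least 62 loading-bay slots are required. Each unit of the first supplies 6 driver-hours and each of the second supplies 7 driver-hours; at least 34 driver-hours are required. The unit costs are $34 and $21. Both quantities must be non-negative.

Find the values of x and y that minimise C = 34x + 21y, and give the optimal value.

Extreme points and C = 34x + 21y:
  (0, 31) → C = 651
  (12, 0) → C = 408
  (8, 3) → C = 335
The feasible region is unbounded (it extends along (0, 1), (1, 0)), but C strictly increases along every unbounded feasible direction, so there is no improving ray and the minimum is attained at a vertex.

x = 8, y = 3, minimum C = 335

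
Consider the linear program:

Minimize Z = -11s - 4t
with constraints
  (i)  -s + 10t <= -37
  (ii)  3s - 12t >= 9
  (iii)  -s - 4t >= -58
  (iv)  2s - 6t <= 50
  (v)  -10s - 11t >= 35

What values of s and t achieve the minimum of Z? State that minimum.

s = 170/41, t = -285/41, minimum Z = -730/41

Corner points and Z = -11s - 4t:
  (-59/3, -17/3) → Z = 239
  (19/37, -135/37) → Z = 331/37
  (170/41, -285/41) → Z = -730/41
The feasible region is unbounded (it extends along (-4, -1), (-3, -1)), but Z strictly increases along every unbounded feasible direction, so there is no improving ray and the minimum is attained at a vertex.

At the optimal vertex, 2s - 6t = 50 and -10s - 11t = 35.
Solving simultaneously gives s = 170/41, t = -285/41.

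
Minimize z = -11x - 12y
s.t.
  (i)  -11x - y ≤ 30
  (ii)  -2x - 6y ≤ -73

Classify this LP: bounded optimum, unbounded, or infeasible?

From the feasible point (-253/64, 863/64), moving in the direction (-1, 11) keeps every constraint satisfied while z decreases without bound.

unbounded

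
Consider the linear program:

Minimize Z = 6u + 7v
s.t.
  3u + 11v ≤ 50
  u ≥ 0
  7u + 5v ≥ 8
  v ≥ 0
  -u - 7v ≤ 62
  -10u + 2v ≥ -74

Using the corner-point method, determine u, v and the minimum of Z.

u = 8/7, v = 0, minimum Z = 48/7

Extreme points and Z = 6u + 7v:
  (0, 50/11) → Z = 350/11
  (457/58, 139/58) → Z = 3715/58
  (0, 8/5) → Z = 56/5
  (8/7, 0) → Z = 48/7
  (37/5, 0) → Z = 222/5

The optimum lies where 7u + 5v = 8 and v = 0.
Solving simultaneously gives u = 8/7, v = 0.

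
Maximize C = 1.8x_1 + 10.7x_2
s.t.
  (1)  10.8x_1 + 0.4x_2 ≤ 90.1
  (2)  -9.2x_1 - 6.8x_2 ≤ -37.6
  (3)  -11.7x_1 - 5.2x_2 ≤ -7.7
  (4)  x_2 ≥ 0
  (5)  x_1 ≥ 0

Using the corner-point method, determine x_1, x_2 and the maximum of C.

x_1 = 0, x_2 = 225.25, maximum C = 2410.175

Vertices and C = 1.8x_1 + 10.7x_2:
  (901/108, 0) → C = 901/60
  (0, 901/4) → C = 96407/40
  (94/23, 0) → C = 846/115
  (0, 94/17) → C = 5029/85

The binding constraints are 10.8x_1 + 0.4x_2 = 90.1 and x_1 = 0.
Solving simultaneously gives x_1 = 0, x_2 = 901/4.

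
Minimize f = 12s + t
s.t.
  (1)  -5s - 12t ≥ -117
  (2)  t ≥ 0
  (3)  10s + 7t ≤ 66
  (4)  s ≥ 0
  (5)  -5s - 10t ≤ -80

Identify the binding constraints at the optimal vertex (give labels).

(4) and (5)

Extreme points and f = 12s + t:
  (0, 66/7) → f = 66/7
  (20/13, 94/13) → f = 334/13
  (0, 8) → f = 8

The minimum is at (0, 8). Substituting into each constraint, equality holds for (4) and (5); the remaining constraints have slack.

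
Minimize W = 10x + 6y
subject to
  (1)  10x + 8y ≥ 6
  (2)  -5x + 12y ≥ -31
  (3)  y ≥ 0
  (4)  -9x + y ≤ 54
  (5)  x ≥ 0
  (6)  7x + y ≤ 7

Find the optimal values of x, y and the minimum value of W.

x = 0, y = 3/4, minimum W = 9/2

Corner points and W = 10x + 6y:
  (3/5, 0) → W = 6
  (0, 3/4) → W = 9/2
  (1, 0) → W = 10
  (0, 7) → W = 42

The optimum lies where 10x + 8y = 6 and x = 0.
Solving simultaneously gives x = 0, y = 3/4.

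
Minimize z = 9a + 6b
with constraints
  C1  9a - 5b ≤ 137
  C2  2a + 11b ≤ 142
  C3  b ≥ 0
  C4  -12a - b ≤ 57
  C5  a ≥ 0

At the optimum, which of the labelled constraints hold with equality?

Corner points and z = 9a + 6b:
  (2217/109, 1004/109) → z = 25977/109
  (137/9, 0) → z = 137
  (0, 142/11) → z = 852/11
  (0, 0) → z = 0

The minimum is at (0, 0). Substituting into each constraint, equality holds for C3 and C5; the remaining constraints have slack.

C3 and C5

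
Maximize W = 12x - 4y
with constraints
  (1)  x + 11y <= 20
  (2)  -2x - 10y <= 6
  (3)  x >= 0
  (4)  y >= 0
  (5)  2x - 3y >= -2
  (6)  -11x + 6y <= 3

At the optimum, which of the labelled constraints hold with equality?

Vertices and W = 12x - 4y:
  (20, 0) → W = 240
  (38/25, 42/25) → W = 288/25
  (0, 0) → W = 0
  (0, 1/2) → W = -2
  (1/7, 16/21) → W = -4/3

The maximum is at (20, 0). Substituting into each constraint, equality holds for (1) and (4); the remaining constraints have slack.

(1) and (4)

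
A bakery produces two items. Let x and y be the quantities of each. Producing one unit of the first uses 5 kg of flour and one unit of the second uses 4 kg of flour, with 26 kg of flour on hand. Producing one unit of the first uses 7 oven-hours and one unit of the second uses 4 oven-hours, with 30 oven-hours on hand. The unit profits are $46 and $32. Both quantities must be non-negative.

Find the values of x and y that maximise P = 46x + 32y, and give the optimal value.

Extreme points and P = 46x + 32y:
  (0, 0) → P = 0
  (0, 13/2) → P = 208
  (30/7, 0) → P = 1380/7
  (2, 4) → P = 220

At the optimal vertex, 5x + 4y = 26 and 7x + 4y = 30.
Solving simultaneously gives x = 2, y = 4.

x = 2, y = 4, maximum P = 220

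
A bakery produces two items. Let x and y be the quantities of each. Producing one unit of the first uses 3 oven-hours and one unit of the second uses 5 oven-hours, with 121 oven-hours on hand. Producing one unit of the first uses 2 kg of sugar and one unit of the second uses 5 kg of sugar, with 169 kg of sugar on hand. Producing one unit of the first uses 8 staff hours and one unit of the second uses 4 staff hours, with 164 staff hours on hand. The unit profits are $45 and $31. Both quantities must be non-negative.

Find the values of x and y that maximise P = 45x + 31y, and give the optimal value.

At the optimal vertex, 3x + 5y = 121 and 8x + 4y = 164.
Solving simultaneously gives x = 12, y = 17.

x = 12, y = 17, maximum P = 1067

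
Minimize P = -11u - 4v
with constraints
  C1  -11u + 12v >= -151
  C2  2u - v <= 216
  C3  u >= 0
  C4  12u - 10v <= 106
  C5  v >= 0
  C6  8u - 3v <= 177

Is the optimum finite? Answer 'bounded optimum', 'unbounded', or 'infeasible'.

From the feasible point (0, 0), moving in the direction (0, 1) keeps every constraint satisfied while P decreases without bound.

unbounded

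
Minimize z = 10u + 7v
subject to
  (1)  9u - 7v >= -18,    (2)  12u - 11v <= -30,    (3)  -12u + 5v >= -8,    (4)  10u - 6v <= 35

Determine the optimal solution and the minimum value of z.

Corner points and z = 10u + 7v:
  (4/5, 18/5) → z = 166/5
  (146/39, 96/13) → z = 3476/39
  (119/36, 19/3) → z = 1393/18

The binding constraints are 9u - 7v = -18 and 12u - 11v = -30.
Solving simultaneously gives u = 4/5, v = 18/5.

u = 4/5, v = 18/5, minimum z = 166/5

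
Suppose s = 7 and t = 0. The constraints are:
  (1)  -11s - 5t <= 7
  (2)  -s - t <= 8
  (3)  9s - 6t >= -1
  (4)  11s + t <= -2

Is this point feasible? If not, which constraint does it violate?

not feasible — violates (4)

Constraint (4): 11s + t = 77, which is not ≤ -2. All other constraints are satisfied.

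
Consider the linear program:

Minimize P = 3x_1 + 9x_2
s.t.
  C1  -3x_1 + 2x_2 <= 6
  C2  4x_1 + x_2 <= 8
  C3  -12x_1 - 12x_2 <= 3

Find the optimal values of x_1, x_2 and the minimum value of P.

x_1 = 11/4, x_2 = -3, minimum P = -75/4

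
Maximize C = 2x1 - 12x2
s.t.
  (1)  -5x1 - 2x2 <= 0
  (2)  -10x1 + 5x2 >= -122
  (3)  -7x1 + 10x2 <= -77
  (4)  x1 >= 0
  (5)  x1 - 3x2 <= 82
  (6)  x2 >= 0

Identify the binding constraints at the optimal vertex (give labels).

Corner points and C = 2x1 - 12x2:
  (167/13, 84/65) → C = 662/65
  (61/5, 0) → C = 122/5
  (11, 0) → C = 22

The maximum is at (61/5, 0). Substituting into each constraint, equality holds for (2) and (6); the remaining constraints have slack.

(2) and (6)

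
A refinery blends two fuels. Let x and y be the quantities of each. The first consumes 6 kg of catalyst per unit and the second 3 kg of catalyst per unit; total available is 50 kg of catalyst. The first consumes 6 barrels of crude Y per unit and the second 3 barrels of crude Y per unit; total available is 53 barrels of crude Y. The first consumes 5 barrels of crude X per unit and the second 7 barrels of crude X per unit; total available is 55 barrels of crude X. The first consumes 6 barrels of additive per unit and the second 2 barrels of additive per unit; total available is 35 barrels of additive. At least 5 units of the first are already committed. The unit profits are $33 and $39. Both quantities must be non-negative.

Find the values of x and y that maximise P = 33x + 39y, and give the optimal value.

Corner points and P = 33x + 39y:
  (35/6, 0) → P = 385/2
  (5, 0) → P = 165
  (5, 5/2) → P = 525/2

At the optimal vertex, 6x + 2y = 35 and x = 5.
Solving simultaneously gives x = 5, y = 5/2.

x = 5, y = 5/2, maximum P = 525/2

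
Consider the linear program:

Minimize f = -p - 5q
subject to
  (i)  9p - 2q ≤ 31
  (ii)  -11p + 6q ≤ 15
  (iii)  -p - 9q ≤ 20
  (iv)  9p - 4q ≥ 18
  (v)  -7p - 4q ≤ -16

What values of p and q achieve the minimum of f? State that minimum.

Corner points and f = -p - 5q:
  (44/9, 13/2) → f = -673/18
  (78/25, -73/50) → f = 209/50
  (17/8, 9/32) → f = -113/32

The binding constraints are 9p - 2q = 31 and 9p - 4q = 18.
Solving simultaneously gives p = 44/9, q = 13/2.

p = 44/9, q = 13/2, minimum f = -673/18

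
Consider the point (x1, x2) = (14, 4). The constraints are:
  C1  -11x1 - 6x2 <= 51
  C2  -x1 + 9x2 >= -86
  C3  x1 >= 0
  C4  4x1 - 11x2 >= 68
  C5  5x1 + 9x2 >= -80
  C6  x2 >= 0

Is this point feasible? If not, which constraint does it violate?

Constraint C4: 4x1 - 11x2 = 12, which is not ≥ 68. All other constraints are satisfied.

not feasible — violates C4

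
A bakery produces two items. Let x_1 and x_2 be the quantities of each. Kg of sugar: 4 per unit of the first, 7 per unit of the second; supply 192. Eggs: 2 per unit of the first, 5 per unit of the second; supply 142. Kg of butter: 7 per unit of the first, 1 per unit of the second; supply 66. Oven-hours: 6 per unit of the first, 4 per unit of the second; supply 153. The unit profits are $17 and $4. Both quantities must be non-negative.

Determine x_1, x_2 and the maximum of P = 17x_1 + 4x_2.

Corner points and P = 17x_1 + 4x_2:
  (0, 0) → P = 0
  (0, 192/7) → P = 768/7
  (66/7, 0) → P = 1122/7
  (6, 24) → P = 198

The binding constraints are 4x_1 + 7x_2 = 192 and 7x_1 + x_2 = 66.
Solving simultaneously gives x_1 = 6, x_2 = 24.

x_1 = 6, x_2 = 24, maximum P = 198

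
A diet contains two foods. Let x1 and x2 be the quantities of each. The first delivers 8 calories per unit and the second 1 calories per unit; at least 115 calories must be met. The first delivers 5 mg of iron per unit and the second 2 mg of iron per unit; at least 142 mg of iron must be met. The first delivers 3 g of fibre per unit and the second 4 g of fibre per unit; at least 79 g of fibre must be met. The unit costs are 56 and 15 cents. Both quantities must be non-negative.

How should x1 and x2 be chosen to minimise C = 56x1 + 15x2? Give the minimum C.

Vertices and C = 56x1 + 15x2:
  (0, 115) → C = 1725
  (142/5, 0) → C = 7952/5
  (8, 51) → C = 1213
The feasible region is unbounded (it extends along (0, 1), (1, 0)), but C strictly increases along every unbounded feasible direction, so there is no improving ray and the minimum is attained at a vertex.

x1 = 8, x2 = 51, minimum C = 1213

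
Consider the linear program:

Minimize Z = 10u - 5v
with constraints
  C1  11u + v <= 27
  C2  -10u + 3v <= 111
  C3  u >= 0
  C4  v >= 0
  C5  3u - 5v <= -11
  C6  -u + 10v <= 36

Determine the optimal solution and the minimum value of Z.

u = 0, v = 18/5, minimum Z = -18

Corner points and Z = 10u - 5v:
  (62/29, 101/29) → Z = 115/29
  (78/37, 141/37) → Z = 75/37
  (0, 11/5) → Z = -11
  (0, 18/5) → Z = -18

The optimum lies where u = 0 and -u + 10v = 36.
Solving simultaneously gives u = 0, v = 18/5.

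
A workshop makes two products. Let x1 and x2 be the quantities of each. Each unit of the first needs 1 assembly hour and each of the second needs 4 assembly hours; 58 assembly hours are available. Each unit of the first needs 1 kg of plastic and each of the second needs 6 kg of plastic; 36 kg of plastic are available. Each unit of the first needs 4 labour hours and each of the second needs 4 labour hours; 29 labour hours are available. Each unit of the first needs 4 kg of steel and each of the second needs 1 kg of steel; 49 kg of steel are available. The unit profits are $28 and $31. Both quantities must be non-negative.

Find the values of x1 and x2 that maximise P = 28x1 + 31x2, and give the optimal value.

x1 = 3/2, x2 = 23/4, maximum P = 881/4

Feasible corners and P = 28x1 + 31x2:
  (0, 0) → P = 0
  (0, 6) → P = 186
  (29/4, 0) → P = 203
  (3/2, 23/4) → P = 881/4

At the optimal vertex, x1 + 6x2 = 36 and 4x1 + 4x2 = 29.
Solving simultaneously gives x1 = 3/2, x2 = 23/4.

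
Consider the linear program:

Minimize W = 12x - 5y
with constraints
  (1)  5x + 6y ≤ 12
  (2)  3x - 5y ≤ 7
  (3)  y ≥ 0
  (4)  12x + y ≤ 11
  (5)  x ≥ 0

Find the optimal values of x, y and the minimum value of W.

x = 0, y = 2, minimum W = -10

Feasible corners and W = 12x - 5y:
  (54/67, 89/67) → W = 203/67
  (0, 2) → W = -10
  (11/12, 0) → W = 11
  (0, 0) → W = 0

The optimum lies where 5x + 6y = 12 and x = 0.
Solving simultaneously gives x = 0, y = 2.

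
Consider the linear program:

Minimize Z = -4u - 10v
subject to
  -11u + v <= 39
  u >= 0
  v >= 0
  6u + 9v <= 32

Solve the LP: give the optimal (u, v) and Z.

u = 0, v = 32/9, minimum Z = -320/9

Corner points and Z = -4u - 10v:
  (0, 0) → Z = 0
  (0, 32/9) → Z = -320/9
  (16/3, 0) → Z = -64/3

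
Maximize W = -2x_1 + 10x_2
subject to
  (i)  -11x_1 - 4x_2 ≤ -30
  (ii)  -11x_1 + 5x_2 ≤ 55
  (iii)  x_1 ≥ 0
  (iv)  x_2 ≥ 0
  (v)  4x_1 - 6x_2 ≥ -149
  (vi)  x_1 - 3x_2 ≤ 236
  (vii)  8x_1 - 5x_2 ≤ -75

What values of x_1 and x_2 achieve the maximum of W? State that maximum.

Extreme points and W = -2x_1 + 10x_2:
  (415/46, 1419/46) → W = 6680/23
  (20/3, 77/3) → W = 730/3
  (295/28, 223/7) → W = 595/2

x_1 = 295/28, x_2 = 223/7, maximum W = 595/2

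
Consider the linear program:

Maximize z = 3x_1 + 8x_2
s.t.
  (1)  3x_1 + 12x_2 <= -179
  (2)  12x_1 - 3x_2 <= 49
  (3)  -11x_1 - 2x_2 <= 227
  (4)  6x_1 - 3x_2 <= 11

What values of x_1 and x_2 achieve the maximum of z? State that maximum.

x_1 = -5, x_2 = -41/3, maximum z = -373/3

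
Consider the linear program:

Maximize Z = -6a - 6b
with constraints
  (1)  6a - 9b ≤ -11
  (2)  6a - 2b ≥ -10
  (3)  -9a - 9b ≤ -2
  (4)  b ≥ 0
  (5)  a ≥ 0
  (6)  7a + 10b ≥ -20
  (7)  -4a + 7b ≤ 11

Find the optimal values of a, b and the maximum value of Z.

a = 0, b = 11/9, maximum Z = -22/3

Corner points and Z = -6a - 6b:
  (0, 11/9) → Z = -22/3
  (11/3, 11/3) → Z = -44
  (0, 11/7) → Z = -66/7

The binding constraints are 6a - 9b = -11 and a = 0.
Solving simultaneously gives a = 0, b = 11/9.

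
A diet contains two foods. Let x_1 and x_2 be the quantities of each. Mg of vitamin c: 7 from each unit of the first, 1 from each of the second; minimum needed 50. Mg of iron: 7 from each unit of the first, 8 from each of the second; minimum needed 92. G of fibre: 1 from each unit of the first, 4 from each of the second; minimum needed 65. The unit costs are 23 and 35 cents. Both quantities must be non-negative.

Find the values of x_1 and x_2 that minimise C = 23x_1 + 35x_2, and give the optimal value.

Extreme points and C = 23x_1 + 35x_2:
  (0, 50) → C = 1750
  (65, 0) → C = 1495
  (5, 15) → C = 640
The feasible region is unbounded (it extends along (0, 1), (1, 0)), but C strictly increases along every unbounded feasible direction, so there is no improving ray and the minimum is attained at a vertex.

x_1 = 5, x_2 = 15, minimum C = 640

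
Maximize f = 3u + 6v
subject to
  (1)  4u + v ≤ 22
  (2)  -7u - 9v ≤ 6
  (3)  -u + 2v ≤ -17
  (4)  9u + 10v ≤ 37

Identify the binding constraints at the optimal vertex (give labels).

Feasible corners and f = 3u + 6v:
  (204/29, -178/29) → f = -456/29
  (61/9, -46/9) → f = -31/3
  (141/23, -125/23) → f = -327/23

The maximum is at (61/9, -46/9). Substituting into each constraint, equality holds for (1) and (3); the remaining constraints have slack.

(1) and (3)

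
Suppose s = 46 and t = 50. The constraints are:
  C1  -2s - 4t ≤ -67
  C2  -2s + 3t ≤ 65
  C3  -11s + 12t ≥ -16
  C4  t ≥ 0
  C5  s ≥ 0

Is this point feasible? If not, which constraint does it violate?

C1: -292 ≤ -67 ✓
C2: 58 ≤ 65 ✓
C3: 94 ≥ -16 ✓
C4: 50 ≥ 0 ✓
C5: 46 ≥ 0 ✓

feasible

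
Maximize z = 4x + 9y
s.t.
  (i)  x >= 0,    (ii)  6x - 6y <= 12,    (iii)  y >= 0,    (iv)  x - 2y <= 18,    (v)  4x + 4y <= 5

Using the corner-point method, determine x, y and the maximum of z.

x = 0, y = 5/4, maximum z = 45/4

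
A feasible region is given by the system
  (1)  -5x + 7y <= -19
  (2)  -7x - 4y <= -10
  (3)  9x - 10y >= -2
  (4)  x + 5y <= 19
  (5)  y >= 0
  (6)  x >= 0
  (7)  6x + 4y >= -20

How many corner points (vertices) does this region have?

3

Of the 21 pairwise boundary intersections, those satisfying every inequality are:
  (57/8, 19/8)
  (19/5, 0)
  (19, 0)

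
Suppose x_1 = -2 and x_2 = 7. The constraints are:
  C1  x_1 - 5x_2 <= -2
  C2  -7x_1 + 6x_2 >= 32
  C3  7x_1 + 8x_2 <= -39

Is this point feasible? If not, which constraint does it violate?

not feasible — violates C3

Constraint C3: 7x_1 + 8x_2 = 42, which is not ≤ -39. All other constraints are satisfied.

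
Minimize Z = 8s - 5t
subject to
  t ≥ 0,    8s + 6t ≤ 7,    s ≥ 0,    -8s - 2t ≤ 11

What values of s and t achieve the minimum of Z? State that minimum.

At the optimal vertex, 8s + 6t = 7 and s = 0.
Solving simultaneously gives s = 0, t = 7/6.

s = 0, t = 7/6, minimum Z = -35/6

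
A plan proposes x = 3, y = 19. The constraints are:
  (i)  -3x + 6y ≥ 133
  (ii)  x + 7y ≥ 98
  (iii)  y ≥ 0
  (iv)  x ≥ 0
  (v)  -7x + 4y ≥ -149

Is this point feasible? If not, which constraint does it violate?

Constraint (i): -3x + 6y = 105, which is not ≥ 133. All other constraints are satisfied.

not feasible — violates (i)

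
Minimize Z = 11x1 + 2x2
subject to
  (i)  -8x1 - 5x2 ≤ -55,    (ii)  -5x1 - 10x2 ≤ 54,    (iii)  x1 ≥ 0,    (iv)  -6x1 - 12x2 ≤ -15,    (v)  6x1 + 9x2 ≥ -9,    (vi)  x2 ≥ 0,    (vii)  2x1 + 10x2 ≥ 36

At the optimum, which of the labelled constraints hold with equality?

Feasible corners and Z = 11x1 + 2x2:
  (0, 11) → Z = 22
  (37/7, 89/35) → Z = 2213/35
  (18, 0) → Z = 198
The feasible region is unbounded (it extends along (0, 1), (1, 0)), but Z strictly increases along every unbounded feasible direction, so there is no improving ray and the minimum is attained at a vertex.

The minimum is at (0, 11). Substituting into each constraint, equality holds for (i) and (iii); the remaining constraints have slack.

(i) and (iii)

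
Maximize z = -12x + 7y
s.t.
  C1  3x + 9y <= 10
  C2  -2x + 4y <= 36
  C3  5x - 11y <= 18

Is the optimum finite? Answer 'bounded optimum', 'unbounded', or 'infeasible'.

Vertices and z = -12x + 7y:
  (-142/15, 64/15) → z = 2152/15
  (136/39, -2/39) → z = -1646/39
  (-234, -108) → z = 2052
The feasible region has finitely many vertices and no improving ray; the maximum is 2052 at (-234, -108).

bounded optimum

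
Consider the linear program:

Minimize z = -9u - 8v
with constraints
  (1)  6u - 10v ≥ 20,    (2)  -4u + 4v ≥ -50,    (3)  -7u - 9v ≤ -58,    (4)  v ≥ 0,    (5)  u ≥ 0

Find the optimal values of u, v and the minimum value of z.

u = 105/4, v = 55/4, minimum z = -1385/4

Corner points and z = -9u - 8v:
  (105/4, 55/4) → z = -1385/4
  (190/31, 52/31) → z = -2126/31
  (25/2, 0) → z = -225/2
  (58/7, 0) → z = -522/7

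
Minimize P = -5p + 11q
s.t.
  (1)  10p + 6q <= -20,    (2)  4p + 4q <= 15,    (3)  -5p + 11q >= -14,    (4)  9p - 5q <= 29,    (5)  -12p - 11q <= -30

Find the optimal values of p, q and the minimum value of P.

Extreme points and P = -5p + 11q:
  (-85/8, 115/8) → P = 845/4
  (-200/19, 270/19) → P = 3970/19
  (-45/4, 15) → P = 885/4

The binding constraints are 10p + 6q = -20 and -12p - 11q = -30.
Solving simultaneously gives p = -200/19, q = 270/19.

p = -200/19, q = 270/19, minimum P = 3970/19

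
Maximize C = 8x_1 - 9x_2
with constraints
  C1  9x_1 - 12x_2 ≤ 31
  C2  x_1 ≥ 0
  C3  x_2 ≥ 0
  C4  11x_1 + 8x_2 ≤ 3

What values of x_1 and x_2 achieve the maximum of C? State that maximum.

x_1 = 3/11, x_2 = 0, maximum C = 24/11

Vertices and C = 8x_1 - 9x_2:
  (0, 0) → C = 0
  (0, 3/8) → C = -27/8
  (3/11, 0) → C = 24/11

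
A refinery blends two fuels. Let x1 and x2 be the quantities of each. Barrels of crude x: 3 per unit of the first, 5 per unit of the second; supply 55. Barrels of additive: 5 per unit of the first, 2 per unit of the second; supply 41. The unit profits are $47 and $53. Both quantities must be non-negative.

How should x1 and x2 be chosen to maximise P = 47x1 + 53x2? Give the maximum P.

x1 = 5, x2 = 8, maximum P = 659

Extreme points and P = 47x1 + 53x2:
  (0, 0) → P = 0
  (0, 11) → P = 583
  (41/5, 0) → P = 1927/5
  (5, 8) → P = 659

The optimum lies where 3x1 + 5x2 = 55 and 5x1 + 2x2 = 41.
Solving simultaneously gives x1 = 5, x2 = 8.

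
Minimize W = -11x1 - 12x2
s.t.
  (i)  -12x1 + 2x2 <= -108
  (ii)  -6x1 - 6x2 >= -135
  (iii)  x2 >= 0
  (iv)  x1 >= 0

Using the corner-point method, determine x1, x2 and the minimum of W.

x1 = 153/14, x2 = 81/7, minimum W = -3627/14

Corner points and W = -11x1 - 12x2:
  (153/14, 81/7) → W = -3627/14
  (9, 0) → W = -99
  (45/2, 0) → W = -495/2

The binding constraints are -12x1 + 2x2 = -108 and -6x1 - 6x2 = -135.
Solving simultaneously gives x1 = 153/14, x2 = 81/7.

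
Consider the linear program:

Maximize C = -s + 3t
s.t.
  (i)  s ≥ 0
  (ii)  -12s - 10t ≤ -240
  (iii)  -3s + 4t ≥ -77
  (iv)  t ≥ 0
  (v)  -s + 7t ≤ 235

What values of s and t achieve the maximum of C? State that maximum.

s = 0, t = 235/7, maximum C = 705/7

Vertices and C = -s + 3t:
  (0, 24) → C = 72
  (0, 235/7) → C = 705/7
  (20, 0) → C = -20
  (77/3, 0) → C = -77/3
  (87, 46) → C = 51

At the optimal vertex, s = 0 and -s + 7t = 235.
Solving simultaneously gives s = 0, t = 235/7.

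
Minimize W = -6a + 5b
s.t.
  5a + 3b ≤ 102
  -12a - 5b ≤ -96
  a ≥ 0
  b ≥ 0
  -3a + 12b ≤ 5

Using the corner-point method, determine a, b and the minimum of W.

Vertices and W = -6a + 5b:
  (102/5, 0) → W = -612/5
  (403/23, 331/69) → W = -5599/69
  (8, 0) → W = -48
  (1127/159, 116/53) → W = -1674/53

At the optimal vertex, 5a + 3b = 102 and b = 0.
Solving simultaneously gives a = 102/5, b = 0.

a = 102/5, b = 0, minimum W = -612/5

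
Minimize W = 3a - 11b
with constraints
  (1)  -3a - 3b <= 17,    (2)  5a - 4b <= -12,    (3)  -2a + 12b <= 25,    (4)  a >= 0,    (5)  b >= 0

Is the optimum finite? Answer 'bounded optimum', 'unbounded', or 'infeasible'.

infeasible

The boundaries -3a - 3b = 17 and -2a + 12b = 25 meet at (-93/14, 41/42), but that point violates a ≥ 0. Every candidate vertex is excluded by some other constraint, so the feasible region is empty.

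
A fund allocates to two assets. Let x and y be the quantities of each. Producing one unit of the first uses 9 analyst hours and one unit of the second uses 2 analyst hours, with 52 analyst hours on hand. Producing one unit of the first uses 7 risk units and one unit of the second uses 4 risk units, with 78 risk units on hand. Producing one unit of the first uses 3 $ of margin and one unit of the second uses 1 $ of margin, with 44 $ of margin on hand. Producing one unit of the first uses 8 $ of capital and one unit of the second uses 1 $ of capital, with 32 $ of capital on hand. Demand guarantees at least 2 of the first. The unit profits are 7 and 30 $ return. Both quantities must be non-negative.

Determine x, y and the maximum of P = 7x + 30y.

x = 2, y = 16, maximum P = 494

Corner points and P = 7x + 30y:
  (4, 0) → P = 28
  (2, 0) → P = 14
  (2, 16) → P = 494

The optimum lies where 7x + 4y = 78 and 8x + y = 32.
Solving simultaneously gives x = 2, y = 16.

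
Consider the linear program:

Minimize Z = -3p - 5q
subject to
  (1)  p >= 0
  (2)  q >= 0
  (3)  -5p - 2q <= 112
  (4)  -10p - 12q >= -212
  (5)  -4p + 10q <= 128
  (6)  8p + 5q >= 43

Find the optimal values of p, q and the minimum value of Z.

p = 146/37, q = 532/37, minimum Z = -3098/37

Vertices and Z = -3p - 5q:
  (0, 64/5) → Z = -64
  (0, 43/5) → Z = -43
  (106/5, 0) → Z = -318/5
  (43/8, 0) → Z = -129/8
  (146/37, 532/37) → Z = -3098/37

The optimum lies where -10p - 12q = -212 and -4p + 10q = 128.
Solving simultaneously gives p = 146/37, q = 532/37.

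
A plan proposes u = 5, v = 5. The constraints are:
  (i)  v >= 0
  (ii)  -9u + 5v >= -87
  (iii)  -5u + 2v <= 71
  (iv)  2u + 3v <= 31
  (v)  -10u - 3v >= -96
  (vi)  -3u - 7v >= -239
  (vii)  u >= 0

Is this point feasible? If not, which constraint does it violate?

(i): 5 ≥ 0 ✓
(ii): -20 ≥ -87 ✓
(iii): -15 ≤ 71 ✓
(iv): 25 ≤ 31 ✓
(v): -65 ≥ -96 ✓
(vi): -50 ≥ -239 ✓
(vii): 5 ≥ 0 ✓

feasible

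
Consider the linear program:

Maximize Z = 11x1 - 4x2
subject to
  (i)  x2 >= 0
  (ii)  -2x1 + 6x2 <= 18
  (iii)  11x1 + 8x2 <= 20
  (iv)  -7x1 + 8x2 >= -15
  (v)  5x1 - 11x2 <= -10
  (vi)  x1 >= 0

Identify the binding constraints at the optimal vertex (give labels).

(iii) and (v)

Vertices and Z = 11x1 - 4x2:
  (20/23, 30/23) → Z = 100/23
  (0, 5/2) → Z = -10
  (0, 10/11) → Z = -40/11

The maximum is at (20/23, 30/23). Substituting into each constraint, equality holds for (iii) and (v); the remaining constraints have slack.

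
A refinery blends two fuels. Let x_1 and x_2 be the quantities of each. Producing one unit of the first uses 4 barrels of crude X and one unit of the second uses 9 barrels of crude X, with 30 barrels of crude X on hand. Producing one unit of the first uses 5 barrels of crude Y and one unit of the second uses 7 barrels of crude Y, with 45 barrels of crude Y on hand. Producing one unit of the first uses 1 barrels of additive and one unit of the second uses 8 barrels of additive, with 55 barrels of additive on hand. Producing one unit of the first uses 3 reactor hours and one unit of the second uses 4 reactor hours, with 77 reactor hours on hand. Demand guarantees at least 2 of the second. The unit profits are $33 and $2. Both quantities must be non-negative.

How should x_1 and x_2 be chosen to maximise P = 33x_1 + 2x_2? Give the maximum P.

Vertices and P = 33x_1 + 2x_2:
  (0, 10/3) → P = 20/3
  (0, 2) → P = 4
  (3, 2) → P = 103

x_1 = 3, x_2 = 2, maximum P = 103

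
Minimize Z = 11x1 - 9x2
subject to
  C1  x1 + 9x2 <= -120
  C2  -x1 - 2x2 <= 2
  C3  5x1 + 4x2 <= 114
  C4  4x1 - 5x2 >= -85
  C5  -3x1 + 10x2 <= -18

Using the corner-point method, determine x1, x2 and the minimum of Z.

At the optimal vertex, x1 + 9x2 = -120 and -x1 - 2x2 = 2.
Solving simultaneously gives x1 = 222/7, x2 = -118/7.

x1 = 222/7, x2 = -118/7, minimum Z = 3504/7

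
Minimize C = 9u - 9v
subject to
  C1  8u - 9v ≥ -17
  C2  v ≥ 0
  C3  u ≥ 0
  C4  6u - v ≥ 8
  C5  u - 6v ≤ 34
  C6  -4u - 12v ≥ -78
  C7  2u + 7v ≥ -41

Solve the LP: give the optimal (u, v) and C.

u = 89/46, v = 83/23, minimum C = -693/46

Extreme points and C = 9u - 9v:
  (89/46, 83/23) → C = -693/46
  (83/22, 173/33) → C = -291/22
  (4/3, 0) → C = 12
  (39/2, 0) → C = 351/2

The binding constraints are 8u - 9v = -17 and 6u - v = 8.
Solving simultaneously gives u = 89/46, v = 83/23.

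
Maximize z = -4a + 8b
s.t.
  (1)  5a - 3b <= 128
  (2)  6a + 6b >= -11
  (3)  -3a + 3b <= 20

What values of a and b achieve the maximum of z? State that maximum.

a = 74, b = 242/3, maximum z = 1048/3

Extreme points and z = -4a + 8b:
  (245/16, -823/48) → z = -2381/12
  (74, 242/3) → z = 1048/3
  (-17/4, 29/12) → z = 109/3

At the optimal vertex, 5a - 3b = 128 and -3a + 3b = 20.
Solving simultaneously gives a = 74, b = 242/3.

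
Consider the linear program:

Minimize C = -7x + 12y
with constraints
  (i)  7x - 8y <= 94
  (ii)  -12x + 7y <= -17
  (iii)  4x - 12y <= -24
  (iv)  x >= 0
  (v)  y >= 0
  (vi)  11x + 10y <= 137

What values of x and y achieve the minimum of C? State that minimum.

Feasible corners and C = -7x + 12y:
  (93/29, 89/29) → C = 417/29
  (1129/197, 1457/197) → C = 9581/197
  (351/43, 203/43) → C = -21/43

At the optimal vertex, 4x - 12y = -24 and 11x + 10y = 137.
Solving simultaneously gives x = 351/43, y = 203/43.

x = 351/43, y = 203/43, minimum C = -21/43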